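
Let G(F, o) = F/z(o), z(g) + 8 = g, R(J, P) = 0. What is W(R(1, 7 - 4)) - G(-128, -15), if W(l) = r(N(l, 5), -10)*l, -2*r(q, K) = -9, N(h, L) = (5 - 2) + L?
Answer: -128/23 ≈ -5.5652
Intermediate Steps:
z(g) = -8 + g
N(h, L) = 3 + L
r(q, K) = 9/2 (r(q, K) = -½*(-9) = 9/2)
W(l) = 9*l/2
G(F, o) = F/(-8 + o)
W(R(1, 7 - 4)) - G(-128, -15) = (9/2)*0 - (-128)/(-8 - 15) = 0 - (-128)/(-23) = 0 - (-128)*(-1)/23 = 0 - 1*128/23 = 0 - 128/23 = -128/23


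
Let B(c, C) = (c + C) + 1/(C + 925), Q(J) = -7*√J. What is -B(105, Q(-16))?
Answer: -89923870/856409 + 23979424*I/856409 ≈ -105.0 + 28.0*I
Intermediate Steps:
B(c, C) = C + c + 1/(925 + C) (B(c, C) = (C + c) + 1/(925 + C) = C + c + 1/(925 + C))
-B(105, Q(-16)) = -(1 + (-28*I)² + 925*(-28*I) + 925*105 - 28*I*105)/(925 - 28*I) = -(1 + (-28*I)² + 925*(-28*I) + 97125 - 28*I*105)/(925 - 28*I) = -(925 + 28*I)/856409*(1 - 784 - 25900*I + 97125 - 2940*I) = -(925 + 28*I)/856409*(96342 - 28840*I) = -(925 + 28*I)*(96342 - 28840*I)/856409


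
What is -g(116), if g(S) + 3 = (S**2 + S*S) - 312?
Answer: -26597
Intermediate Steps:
g(S) = -315 + 2*S**2 (g(S) = -3 + ((S**2 + S*S) - 312) = -3 + ((S**2 + S**2) - 312) = -3 + (2*S**2 - 312) = -3 + (-312 + 2*S**2) = -315 + 2*S**2)
-g(116) = -(-315 + 2*116**2) = -(-315 + 2*13456) = -(-315 + 26912) = -1*26597 = -26597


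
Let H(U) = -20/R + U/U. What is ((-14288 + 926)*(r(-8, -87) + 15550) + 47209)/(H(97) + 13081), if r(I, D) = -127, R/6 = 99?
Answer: -61192370349/3885344 ≈ -15750.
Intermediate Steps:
R = 594 (R = 6*99 = 594)
H(U) = 287/297 (H(U) = -20/594 + U/U = -20*1/594 + 1 = -10/297 + 1 = 287/297)
((-14288 + 926)*(r(-8, -87) + 15550) + 47209)/(H(97) + 13081) = ((-14288 + 926)*(-127 + 15550) + 47209)/(287/297 + 13081) = (-13362*15423 + 47209)/(3885344/297) = (-206082126 + 47209)*(297/3885344) = -206034917*297/3885344 = -61192370349/3885344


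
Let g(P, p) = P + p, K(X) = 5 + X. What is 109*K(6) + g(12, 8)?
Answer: 1219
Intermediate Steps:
109*K(6) + g(12, 8) = 109*(5 + 6) + (12 + 8) = 109*11 + 20 = 1199 + 20 = 1219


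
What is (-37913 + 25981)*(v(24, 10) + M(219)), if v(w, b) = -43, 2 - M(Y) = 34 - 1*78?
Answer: -35796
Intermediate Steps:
M(Y) = 46 (M(Y) = 2 - (34 - 1*78) = 2 - (34 - 78) = 2 - 1*(-44) = 2 + 44 = 46)
(-37913 + 25981)*(v(24, 10) + M(219)) = (-37913 + 25981)*(-43 + 46) = -11932*3 = -35796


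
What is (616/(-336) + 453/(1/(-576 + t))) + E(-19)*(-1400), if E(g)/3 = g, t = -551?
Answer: -2584397/6 ≈ -4.3073e+5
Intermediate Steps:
E(g) = 3*g
(616/(-336) + 453/(1/(-576 + t))) + E(-19)*(-1400) = (616/(-336) + 453/(1/(-576 - 551))) + (3*(-19))*(-1400) = (616*(-1/336) + 453/(1/(-1127))) - 57*(-1400) = (-11/6 + 453/(-1/1127)) + 79800 = (-11/6 + 453*(-1127)) + 79800 = (-11/6 - 510531) + 79800 = -3063197/6 + 79800 = -2584397/6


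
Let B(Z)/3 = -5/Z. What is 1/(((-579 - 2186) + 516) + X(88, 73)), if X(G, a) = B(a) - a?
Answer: -73/169521 ≈ -0.00043062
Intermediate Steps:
B(Z) = -15/Z (B(Z) = 3*(-5/Z) = -15/Z)
X(G, a) = -a - 15/a (X(G, a) = -15/a - a = -a - 15/a)
1/(((-579 - 2186) + 516) + X(88, 73)) = 1/(((-579 - 2186) + 516) + (-1*73 - 15/73)) = 1/((-2765 + 516) + (-73 - 15*1/73)) = 1/(-2249 + (-73 - 15/73)) = 1/(-2249 - 5344/73) = 1/(-169521/73) = -73/169521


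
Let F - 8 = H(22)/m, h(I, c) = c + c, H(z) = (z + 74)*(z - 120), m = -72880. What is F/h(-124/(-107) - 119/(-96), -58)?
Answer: -9257/132095 ≈ -0.070078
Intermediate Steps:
H(z) = (-120 + z)*(74 + z) (H(z) = (74 + z)*(-120 + z) = (-120 + z)*(74 + z))
h(I, c) = 2*c
F = 37028/4555 (F = 8 + (-8880 + 22² - 46*22)/(-72880) = 8 + (-8880 + 484 - 1012)*(-1/72880) = 8 - 9408*(-1/72880) = 8 + 588/4555 = 37028/4555 ≈ 8.1291)
F/h(-124/(-107) - 119/(-96), -58) = 37028/(4555*((2*(-58)))) = (37028/4555)/(-116) = (37028/4555)*(-1/116) = -9257/132095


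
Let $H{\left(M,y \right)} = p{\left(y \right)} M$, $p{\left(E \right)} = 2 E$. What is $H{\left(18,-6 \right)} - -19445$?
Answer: $19229$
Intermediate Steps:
$H{\left(M,y \right)} = 2 M y$ ($H{\left(M,y \right)} = 2 y M = 2 M y$)
$H{\left(18,-6 \right)} - -19445 = 2 \cdot 18 \left(-6\right) - -19445 = -216 + 19445 = 19229$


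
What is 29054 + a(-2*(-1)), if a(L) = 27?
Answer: 29081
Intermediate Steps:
29054 + a(-2*(-1)) = 29054 + 27 = 29081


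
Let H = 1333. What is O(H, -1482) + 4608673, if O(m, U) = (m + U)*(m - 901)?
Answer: 4544305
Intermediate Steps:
O(m, U) = (-901 + m)*(U + m) (O(m, U) = (U + m)*(-901 + m) = (-901 + m)*(U + m))
O(H, -1482) + 4608673 = (1333² - 901*(-1482) - 901*1333 - 1482*1333) + 4608673 = (1776889 + 1335282 - 1201033 - 1975506) + 4608673 = -64368 + 4608673 = 4544305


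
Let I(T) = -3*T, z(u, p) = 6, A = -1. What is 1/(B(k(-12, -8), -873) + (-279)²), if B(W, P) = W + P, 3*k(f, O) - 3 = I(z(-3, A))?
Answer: 1/76963 ≈ 1.2993e-5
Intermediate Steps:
k(f, O) = -5 (k(f, O) = 1 + (-3*6)/3 = 1 + (⅓)*(-18) = 1 - 6 = -5)
B(W, P) = P + W
1/(B(k(-12, -8), -873) + (-279)²) = 1/((-873 - 5) + (-279)²) = 1/(-878 + 77841) = 1/76963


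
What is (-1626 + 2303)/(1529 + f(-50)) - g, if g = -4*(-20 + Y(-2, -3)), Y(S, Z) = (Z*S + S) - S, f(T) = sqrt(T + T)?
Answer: -129889563/2337941 - 6770*I/2337941 ≈ -55.557 - 0.0028957*I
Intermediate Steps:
f(T) = sqrt(2)*sqrt(T) (f(T) = sqrt(2*T) = sqrt(2)*sqrt(T))
Y(S, Z) = S*Z (Y(S, Z) = (S*Z + S) - S = (S + S*Z) - S = S*Z)
g = 56 (g = -4*(-20 - 2*(-3)) = -4*(-20 + 6) = -4*(-14) = 56)
(-1626 + 2303)/(1529 + f(-50)) - g = (-1626 + 2303)/(1529 + sqrt(2)*sqrt(-50)) - 1*56 = 677/(1529 + sqrt(2)*(5*I*sqrt(2))) - 56 = 677/(1529 + 10*I) - 56 = 677*((1529 - 10*I)/2337941) - 56 = 677*(1529 - 10*I)/2337941 - 56 = -56 + 677*(1529 - 10*I)/2337941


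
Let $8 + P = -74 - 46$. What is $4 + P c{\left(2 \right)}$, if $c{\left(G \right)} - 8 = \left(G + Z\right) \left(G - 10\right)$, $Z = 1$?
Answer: $2052$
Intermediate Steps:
$c{\left(G \right)} = 8 + \left(1 + G\right) \left(-10 + G\right)$ ($c{\left(G \right)} = 8 + \left(G + 1\right) \left(G - 10\right) = 8 + \left(1 + G\right) \left(-10 + G\right)$)
$P = -128$ ($P = -8 - 120 = -128$)
$4 + P c{\left(2 \right)} = 4 - 128 \left(-2 + 2^{2} - 18\right) = 4 - 128 \left(-2 + 4 - 18\right) = 4 - -2048 = 4 + 2048 = 2052$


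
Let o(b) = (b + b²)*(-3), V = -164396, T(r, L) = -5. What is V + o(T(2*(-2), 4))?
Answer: -164456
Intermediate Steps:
o(b) = -3*b - 3*b²
V + o(T(2*(-2), 4)) = -164396 - 3*(-5)*(1 - 5) = -164396 - 3*(-5)*(-4) = -164396 - 60 = -164456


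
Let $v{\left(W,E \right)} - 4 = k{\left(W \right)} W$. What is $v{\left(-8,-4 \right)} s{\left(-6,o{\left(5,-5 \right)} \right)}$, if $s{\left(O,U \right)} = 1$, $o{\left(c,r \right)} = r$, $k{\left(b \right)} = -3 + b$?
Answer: $92$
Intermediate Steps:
$v{\left(W,E \right)} = 4 + W \left(-3 + W\right)$ ($v{\left(W,E \right)} = 4 + \left(-3 + W\right) W = 4 + W \left(-3 + W\right)$)
$v{\left(-8,-4 \right)} s{\left(-6,o{\left(5,-5 \right)} \right)} = \left(4 - 8 \left(-3 - 8\right)\right) 1 = \left(4 - -88\right) 1 = \left(4 + 88\right) 1 = 92 \cdot 1 = 92$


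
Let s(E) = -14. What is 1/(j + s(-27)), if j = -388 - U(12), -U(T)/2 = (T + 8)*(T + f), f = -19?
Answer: -1/682 ≈ -0.0014663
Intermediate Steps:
U(T) = -2*(-19 + T)*(8 + T) (U(T) = -2*(T + 8)*(T - 19) = -2*(8 + T)*(-19 + T) = -2*(-19 + T)*(8 + T))
j = -668 (j = -388 - (304 - 2*12² + 22*12) = -388 - (304 - 2*144 + 264) = -388 - (304 - 288 + 264) = -388 - 1*280 = -388 - 280 = -668)
1/(j + s(-27)) = 1/(-668 - 14) = 1/(-682) = -1/682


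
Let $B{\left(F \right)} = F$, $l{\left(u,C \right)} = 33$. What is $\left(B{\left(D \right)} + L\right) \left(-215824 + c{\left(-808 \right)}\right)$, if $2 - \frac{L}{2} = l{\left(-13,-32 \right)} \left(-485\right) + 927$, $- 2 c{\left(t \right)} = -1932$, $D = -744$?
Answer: $-6320262928$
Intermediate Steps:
$c{\left(t \right)} = 966$ ($c{\left(t \right)} = \left(- \frac{1}{2}\right) \left(-1932\right) = 966$)
$L = 30160$ ($L = 4 - 2 \left(33 \left(-485\right) + 927\right) = 4 - 2 \left(-16005 + 927\right) = 4 - -30156 = 4 + 30156 = 30160$)
$\left(B{\left(D \right)} + L\right) \left(-215824 + c{\left(-808 \right)}\right) = \left(-744 + 30160\right) \left(-215824 + 966\right) = 29416 \left(-214858\right) = -6320262928$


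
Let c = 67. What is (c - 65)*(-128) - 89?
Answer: -345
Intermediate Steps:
(c - 65)*(-128) - 89 = (67 - 65)*(-128) - 89 = 2*(-128) - 89 = -256 - 89 = -345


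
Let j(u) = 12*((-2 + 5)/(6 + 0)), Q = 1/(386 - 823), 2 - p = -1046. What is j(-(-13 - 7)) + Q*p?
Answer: 1574/437 ≈ 3.6018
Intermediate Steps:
p = 1048 (p = 2 - 1*(-1046) = 2 + 1046 = 1048)
Q = -1/437 (Q = 1/(-437) = -1/437 ≈ -0.0022883)
j(u) = 6 (j(u) = 12*(3/6) = 12*(3*(⅙)) = 12*(½) = 6)
j(-(-13 - 7)) + Q*p = 6 - 1/437*1048 = 6 - 1048/437 = 1574/437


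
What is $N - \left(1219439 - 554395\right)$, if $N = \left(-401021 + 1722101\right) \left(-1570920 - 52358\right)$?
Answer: $-2144480765284$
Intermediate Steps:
$N = -2144480100240$ ($N = 1321080 \left(-1623278\right) = -2144480100240$)
$N - \left(1219439 - 554395\right) = -2144480100240 - \left(1219439 - 554395\right) = -2144480100240 - 665044 = -2144480765284$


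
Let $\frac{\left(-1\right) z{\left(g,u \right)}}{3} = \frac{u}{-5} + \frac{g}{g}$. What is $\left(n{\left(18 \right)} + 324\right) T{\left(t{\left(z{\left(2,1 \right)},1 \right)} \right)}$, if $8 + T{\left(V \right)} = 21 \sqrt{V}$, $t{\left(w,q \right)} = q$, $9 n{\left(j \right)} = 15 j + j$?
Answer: $4628$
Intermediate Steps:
$z{\left(g,u \right)} = -3 + \frac{3 u}{5}$ ($z{\left(g,u \right)} = - 3 \left(\frac{u}{-5} + \frac{g}{g}\right) = - 3 \left(u \left(- \frac{1}{5}\right) + 1\right) = - 3 \left(- \frac{u}{5} + 1\right) = - 3 \left(1 - \frac{u}{5}\right) = -3 + \frac{3 u}{5}$)
$n{\left(j \right)} = \frac{16 j}{9}$ ($n{\left(j \right)} = \frac{15 j + j}{9} = \frac{16 j}{9}$)
$T{\left(V \right)} = -8 + 21 \sqrt{V}$
$\left(n{\left(18 \right)} + 324\right) T{\left(t{\left(z{\left(2,1 \right)},1 \right)} \right)} = \left(\frac{16}{9} \cdot 18 + 324\right) \left(-8 + 21 \sqrt{1}\right) = \left(32 + 324\right) \left(-8 + 21 \cdot 1\right) = 356 \left(-8 + 21\right) = 356 \cdot 13 = 4628$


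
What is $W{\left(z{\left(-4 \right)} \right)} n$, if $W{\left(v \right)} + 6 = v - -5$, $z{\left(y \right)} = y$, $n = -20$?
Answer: $100$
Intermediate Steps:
$W{\left(v \right)} = -1 + v$ ($W{\left(v \right)} = -6 + \left(v - -5\right) = -6 + \left(v + 5\right) = -6 + \left(5 + v\right) = -1 + v$)
$W{\left(z{\left(-4 \right)} \right)} n = \left(-1 - 4\right) \left(-20\right) = \left(-5\right) \left(-20\right) = 100$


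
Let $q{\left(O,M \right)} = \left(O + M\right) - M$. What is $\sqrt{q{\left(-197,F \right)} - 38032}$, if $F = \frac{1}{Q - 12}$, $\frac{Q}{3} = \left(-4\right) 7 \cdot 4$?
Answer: $i \sqrt{38229} \approx 195.52 i$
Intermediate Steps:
$Q = -336$ ($Q = 3 \left(-4\right) 7 \cdot 4 = 3 \left(\left(-28\right) 4\right) = 3 \left(-112\right) = -336$)
$F = - \frac{1}{348}$ ($F = \frac{1}{-336 - 12} = \frac{1}{-348} = - \frac{1}{348} \approx -0.0028736$)
$q{\left(O,M \right)} = O$ ($q{\left(O,M \right)} = \left(M + O\right) - M = O$)
$\sqrt{q{\left(-197,F \right)} - 38032} = \sqrt{-197 - 38032} = \sqrt{-38229} = i \sqrt{38229}$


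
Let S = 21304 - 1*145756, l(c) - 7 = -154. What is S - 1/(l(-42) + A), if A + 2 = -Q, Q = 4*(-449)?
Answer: -204972445/1647 ≈ -1.2445e+5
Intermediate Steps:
Q = -1796
l(c) = -147 (l(c) = 7 - 154 = -147)
A = 1794 (A = -2 - 1*(-1796) = -2 + 1796 = 1794)
S = -124452 (S = 21304 - 145756 = -124452)
S - 1/(l(-42) + A) = -124452 - 1/(-147 + 1794) = -124452 - 1/1647 = -204972445/1647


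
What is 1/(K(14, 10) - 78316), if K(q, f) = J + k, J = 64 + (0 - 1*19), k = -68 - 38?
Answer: -1/78377 ≈ -1.2759e-5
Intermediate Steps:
k = -106
J = 45 (J = 64 + (0 - 19) = 64 - 19 = 45)
K(q, f) = -61 (K(q, f) = 45 - 106 = -61)
1/(K(14, 10) - 78316) = 1/(-61 - 78316) = 1/(-78377) = -1/78377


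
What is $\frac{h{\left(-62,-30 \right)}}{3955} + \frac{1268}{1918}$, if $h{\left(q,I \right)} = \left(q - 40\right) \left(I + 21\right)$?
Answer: $\frac{483976}{541835} \approx 0.89322$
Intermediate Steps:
$h{\left(q,I \right)} = \left(-40 + q\right) \left(21 + I\right)$
$\frac{h{\left(-62,-30 \right)}}{3955} + \frac{1268}{1918} = \frac{-840 - -1200 + 21 \left(-62\right) - -1860}{3955} + \frac{1268}{1918} = \left(-840 + 1200 - 1302 + 1860\right) \frac{1}{3955} + 1268 \cdot \frac{1}{1918} = 918 \cdot \frac{1}{3955} + \frac{634}{959} = \frac{918}{3955} + \frac{634}{959} = \frac{483976}{541835}$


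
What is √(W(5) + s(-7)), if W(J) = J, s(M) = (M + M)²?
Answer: √201 ≈ 14.177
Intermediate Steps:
s(M) = 4*M² (s(M) = (2*M)² = 4*M²)
√(W(5) + s(-7)) = √(5 + 4*(-7)²) = √(5 + 4*49) = √(5 + 196) = √201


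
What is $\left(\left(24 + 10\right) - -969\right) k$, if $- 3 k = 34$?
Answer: $- \frac{34102}{3} \approx -11367.0$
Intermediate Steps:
$k = - \frac{34}{3}$ ($k = \left(- \frac{1}{3}\right) 34 = - \frac{34}{3} \approx -11.333$)
$\left(\left(24 + 10\right) - -969\right) k = \left(\left(24 + 10\right) - -969\right) \left(- \frac{34}{3}\right) = \left(34 + 969\right) \left(- \frac{34}{3}\right) = 1003 \left(- \frac{34}{3}\right) = - \frac{34102}{3}$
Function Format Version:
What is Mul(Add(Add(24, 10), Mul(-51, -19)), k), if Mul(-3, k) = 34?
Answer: Rational(-34102, 3) ≈ -11367.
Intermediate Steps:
k = Rational(-34, 3) (k = Mul(Rational(-1, 3), 34) = Rational(-34, 3) ≈ -11.333)
Mul(Add(Add(24, 10), Mul(-51, -19)), k) = Mul(Add(Add(24, 10), Mul(-51, -19)), Rational(-34, 3)) = Mul(Add(34, 969), Rational(-34, 3)) = Mul(1003, Rational(-34, 3)) = Rational(-34102, 3)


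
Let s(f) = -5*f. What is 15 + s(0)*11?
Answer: 15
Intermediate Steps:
15 + s(0)*11 = 15 - 5*0*11 = 15 + 0*11 = 15 + 0 = 15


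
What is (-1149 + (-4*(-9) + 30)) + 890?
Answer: -193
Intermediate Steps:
(-1149 + (-4*(-9) + 30)) + 890 = (-1149 + (36 + 30)) + 890 = (-1149 + 66) + 890 = -1083 + 890 = -193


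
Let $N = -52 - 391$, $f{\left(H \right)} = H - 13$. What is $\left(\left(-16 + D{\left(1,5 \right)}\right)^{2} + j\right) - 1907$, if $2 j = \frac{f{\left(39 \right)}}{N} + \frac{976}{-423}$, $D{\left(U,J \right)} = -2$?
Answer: $- \frac{296858470}{187389} \approx -1584.2$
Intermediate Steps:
$f{\left(H \right)} = -13 + H$ ($f{\left(H \right)} = H - 13 = -13 + H$)
$N = -443$
$j = - \frac{221683}{187389}$ ($j = \frac{\frac{-13 + 39}{-443} + \frac{976}{-423}}{2} = \frac{26 \left(- \frac{1}{443}\right) + 976 \left(- \frac{1}{423}\right)}{2} = \frac{- \frac{26}{443} - \frac{976}{423}}{2} = \frac{1}{2} \left(- \frac{443366}{187389}\right) = - \frac{221683}{187389} \approx -1.183$)
$\left(\left(-16 + D{\left(1,5 \right)}\right)^{2} + j\right) - 1907 = \left(\left(-16 - 2\right)^{2} - \frac{221683}{187389}\right) - 1907 = \left(\left(-18\right)^{2} - \frac{221683}{187389}\right) - 1907 = \left(324 - \frac{221683}{187389}\right) - 1907 = \frac{60492353}{187389} - 1907 = - \frac{296858470}{187389}$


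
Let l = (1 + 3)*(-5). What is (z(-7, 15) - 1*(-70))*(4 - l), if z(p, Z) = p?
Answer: 1512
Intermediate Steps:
l = -20 (l = 4*(-5) = -20)
(z(-7, 15) - 1*(-70))*(4 - l) = (-7 - 1*(-70))*(4 - 1*(-20)) = (-7 + 70)*(4 + 20) = 63*24 = 1512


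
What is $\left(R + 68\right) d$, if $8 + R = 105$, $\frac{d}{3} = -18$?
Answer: $-8910$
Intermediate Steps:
$d = -54$ ($d = 3 \left(-18\right) = -54$)
$R = 97$ ($R = -8 + 105 = 97$)
$\left(R + 68\right) d = \left(97 + 68\right) \left(-54\right) = 165 \left(-54\right) = -8910$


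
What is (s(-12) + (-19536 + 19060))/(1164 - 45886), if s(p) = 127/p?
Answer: 5839/536664 ≈ 0.010880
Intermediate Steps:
(s(-12) + (-19536 + 19060))/(1164 - 45886) = (127/(-12) + (-19536 + 19060))/(1164 - 45886) = (127*(-1/12) - 476)/(-44722) = (-127/12 - 476)*(-1/44722) = -5839/12*(-1/44722) = 5839/536664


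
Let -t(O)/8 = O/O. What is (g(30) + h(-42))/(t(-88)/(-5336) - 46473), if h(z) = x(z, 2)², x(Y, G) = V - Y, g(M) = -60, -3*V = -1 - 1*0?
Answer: -10397863/278977410 ≈ -0.037271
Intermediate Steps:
V = ⅓ (V = -(-1 - 1*0)/3 = -(-1 + 0)/3 = -⅓*(-1) = ⅓ ≈ 0.33333)
x(Y, G) = ⅓ - Y
h(z) = (⅓ - z)²
t(O) = -8 (t(O) = -8*O/O = -8*1 = -8)
(g(30) + h(-42))/(t(-88)/(-5336) - 46473) = (-60 + (-1 + 3*(-42))²/9)/(-8/(-5336) - 46473) = (-60 + (-1 - 126)²/9)/(-8*(-1/5336) - 46473) = (-60 + (⅑)*(-127)²)/(1/667 - 46473) = (-60 + (⅑)*16129)/(-30997490/667) = (-60 + 16129/9)*(-667/30997490) = (15589/9)*(-667/30997490) = -10397863/278977410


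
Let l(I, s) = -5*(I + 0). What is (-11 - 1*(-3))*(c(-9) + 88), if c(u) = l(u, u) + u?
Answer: -992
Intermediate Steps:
l(I, s) = -5*I
c(u) = -4*u (c(u) = -5*u + u = -4*u)
(-11 - 1*(-3))*(c(-9) + 88) = (-11 - 1*(-3))*(-4*(-9) + 88) = (-11 + 3)*(36 + 88) = -8*124 = -992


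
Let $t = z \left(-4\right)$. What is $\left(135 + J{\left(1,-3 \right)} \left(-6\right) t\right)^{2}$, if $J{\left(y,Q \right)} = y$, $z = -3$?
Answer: $3969$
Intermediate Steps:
$t = 12$ ($t = \left(-3\right) \left(-4\right) = 12$)
$\left(135 + J{\left(1,-3 \right)} \left(-6\right) t\right)^{2} = \left(135 + 1 \left(-6\right) 12\right)^{2} = \left(135 - 72\right)^{2} = 63^{2} = 3969$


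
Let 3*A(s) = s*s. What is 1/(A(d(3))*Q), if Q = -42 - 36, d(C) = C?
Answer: -1/234 ≈ -0.0042735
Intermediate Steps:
Q = -78
A(s) = s**2/3 (A(s) = (s*s)/3 = s**2/3)
1/(A(d(3))*Q) = 1/(((1/3)*3**2)*(-78)) = 1/(((1/3)*9)*(-78)) = 1/(3*(-78)) = 1/(-234) = -1/234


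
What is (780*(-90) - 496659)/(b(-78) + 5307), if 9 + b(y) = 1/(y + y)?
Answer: -88430004/826487 ≈ -106.99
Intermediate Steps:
b(y) = -9 + 1/(2*y) (b(y) = -9 + 1/(y + y) = -9 + 1/(2*y))
(780*(-90) - 496659)/(b(-78) + 5307) = (780*(-90) - 496659)/((-9 + (½)/(-78)) + 5307) = (-70200 - 496659)/((-9 + (½)*(-1/78)) + 5307) = -566859/((-9 - 1/156) + 5307) = -566859/(-1405/156 + 5307) = -566859/826487/156 = -566859*156/826487 = -88430004/826487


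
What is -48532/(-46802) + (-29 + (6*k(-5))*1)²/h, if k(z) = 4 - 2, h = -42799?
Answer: 1031797645/1001539399 ≈ 1.0302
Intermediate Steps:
k(z) = 2
-48532/(-46802) + (-29 + (6*k(-5))*1)²/h = -48532/(-46802) + (-29 + (6*2)*1)²/(-42799) = -48532*(-1/46802) + (-29 + 12*1)²*(-1/42799) = 24266/23401 + (-29 + 12)²*(-1/42799) = 24266/23401 + (-17)²*(-1/42799) = 24266/23401 + 289*(-1/42799) = 24266/23401 - 289/42799 = 1031797645/1001539399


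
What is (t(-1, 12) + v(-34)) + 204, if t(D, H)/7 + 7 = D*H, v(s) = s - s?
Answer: 71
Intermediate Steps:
v(s) = 0
t(D, H) = -49 + 7*D*H (t(D, H) = -49 + 7*(D*H) = -49 + 7*D*H)
(t(-1, 12) + v(-34)) + 204 = ((-49 + 7*(-1)*12) + 0) + 204 = ((-49 - 84) + 0) + 204 = (-133 + 0) + 204 = -133 + 204 = 71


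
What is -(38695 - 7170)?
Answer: -31525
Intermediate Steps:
-(38695 - 7170) = -1*31525 = -31525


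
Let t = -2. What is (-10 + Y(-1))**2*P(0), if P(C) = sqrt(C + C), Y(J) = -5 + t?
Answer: 0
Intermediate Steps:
Y(J) = -7 (Y(J) = -5 - 2 = -7)
P(C) = sqrt(2)*sqrt(C) (P(C) = sqrt(2*C) = sqrt(2)*sqrt(C))
(-10 + Y(-1))**2*P(0) = (-10 - 7)**2*(sqrt(2)*sqrt(0)) = (-17)**2*(sqrt(2)*0) = 289*0 = 0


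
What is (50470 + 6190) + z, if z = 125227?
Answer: 181887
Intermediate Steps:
(50470 + 6190) + z = (50470 + 6190) + 125227 = 56660 + 125227 = 181887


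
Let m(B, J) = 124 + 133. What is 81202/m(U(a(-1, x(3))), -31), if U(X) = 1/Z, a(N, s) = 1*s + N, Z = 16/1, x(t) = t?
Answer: 81202/257 ≈ 315.96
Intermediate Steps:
Z = 16 (Z = 16*1 = 16)
a(N, s) = N + s (a(N, s) = s + N = N + s)
U(X) = 1/16
m(B, J) = 257
81202/m(U(a(-1, x(3))), -31) = 81202/257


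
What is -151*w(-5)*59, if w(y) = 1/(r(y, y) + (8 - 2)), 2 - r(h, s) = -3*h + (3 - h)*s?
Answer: -8909/33 ≈ -269.97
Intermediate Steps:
r(h, s) = 2 + 3*h - s*(3 - h) (r(h, s) = 2 - (-3*h + (3 - h)*s) = 2 - (-3*h + s*(3 - h)) = 2 + (3*h - s*(3 - h)) = 2 + 3*h - s*(3 - h))
w(y) = 1/(8 + y²) (w(y) = 1/((2 - 3*y + 3*y + y*y) + (8 - 2)) = 1/((2 - 3*y + 3*y + y²) + 6) = 1/((2 + y²) + 6) = 1/(8 + y²))
-151*w(-5)*59 = -151/(8 + (-5)²)*59 = -151/(8 + 25)*59 = -151/33*59 = -8909/33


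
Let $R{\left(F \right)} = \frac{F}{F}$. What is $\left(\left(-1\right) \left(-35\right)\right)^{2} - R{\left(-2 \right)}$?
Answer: $1224$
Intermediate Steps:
$R{\left(F \right)} = 1$
$\left(\left(-1\right) \left(-35\right)\right)^{2} - R{\left(-2 \right)} = \left(\left(-1\right) \left(-35\right)\right)^{2} - 1 = 35^{2} - 1 = 1225 - 1 = 1224$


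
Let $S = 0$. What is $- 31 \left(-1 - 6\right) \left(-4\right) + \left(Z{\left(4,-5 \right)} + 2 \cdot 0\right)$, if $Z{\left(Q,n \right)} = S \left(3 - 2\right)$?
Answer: $-868$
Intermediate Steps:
$Z{\left(Q,n \right)} = 0$ ($Z{\left(Q,n \right)} = 0 \left(3 - 2\right) = 0 \cdot 1 = 0$)
$- 31 \left(-1 - 6\right) \left(-4\right) + \left(Z{\left(4,-5 \right)} + 2 \cdot 0\right) = - 31 \left(-1 - 6\right) \left(-4\right) + \left(0 + 2 \cdot 0\right) = - 31 \left(\left(-7\right) \left(-4\right)\right) + \left(0 + 0\right) = \left(-31\right) 28 + 0 = -868 + 0 = -868$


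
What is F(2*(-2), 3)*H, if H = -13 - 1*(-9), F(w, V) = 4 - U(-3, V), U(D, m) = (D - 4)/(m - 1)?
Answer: -30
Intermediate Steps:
U(D, m) = (-4 + D)/(-1 + m)
F(w, V) = 4 + 7/(-1 + V) (F(w, V) = 4 - (-4 - 3)/(-1 + V) = 4 - (-7)/(-1 + V) = 4 + 7/(-1 + V))
H = -4 (H = -13 + 9 = -4)
F(2*(-2), 3)*H = ((3 + 4*3)/(-1 + 3))*(-4) = ((3 + 12)/2)*(-4) = ((1/2)*15)*(-4) = (15/2)*(-4) = -30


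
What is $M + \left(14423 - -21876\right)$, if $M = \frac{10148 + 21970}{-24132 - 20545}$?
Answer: $\frac{1621698305}{44677} \approx 36298.0$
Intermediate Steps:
$M = - \frac{32118}{44677}$ ($M = \frac{32118}{-44677} = 32118 \left(- \frac{1}{44677}\right) = - \frac{32118}{44677} \approx -0.71889$)
$M + \left(14423 - -21876\right) = - \frac{32118}{44677} + \left(14423 - -21876\right) = - \frac{32118}{44677} + \left(14423 + 21876\right) = - \frac{32118}{44677} + 36299 = \frac{1621698305}{44677}$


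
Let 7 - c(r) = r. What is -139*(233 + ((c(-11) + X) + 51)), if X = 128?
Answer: -59770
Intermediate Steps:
c(r) = 7 - r
-139*(233 + ((c(-11) + X) + 51)) = -139*(233 + (((7 - 1*(-11)) + 128) + 51)) = -139*(233 + (((7 + 11) + 128) + 51)) = -139*(233 + ((18 + 128) + 51)) = -139*(233 + (146 + 51)) = -139*(233 + 197) = -139*430 = -59770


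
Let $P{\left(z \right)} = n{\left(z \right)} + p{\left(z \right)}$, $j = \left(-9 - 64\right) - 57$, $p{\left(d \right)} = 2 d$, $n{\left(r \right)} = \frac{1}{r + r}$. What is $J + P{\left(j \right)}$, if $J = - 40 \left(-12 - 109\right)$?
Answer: $\frac{1190799}{260} \approx 4580.0$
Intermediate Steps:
$n{\left(r \right)} = \frac{1}{2 r}$
$j = -130$ ($j = -73 - 57 = -130$)
$J = 4840$ ($J = \left(-40\right) \left(-121\right) = 4840$)
$P{\left(z \right)} = \frac{1}{2 z} + 2 z$
$J + P{\left(j \right)} = 4840 + \left(\frac{1}{2 \left(-130\right)} + 2 \left(-130\right)\right) = 4840 + \left(\frac{1}{2} \left(- \frac{1}{130}\right) - 260\right) = 4840 - \frac{67601}{260} = \frac{1190799}{260}$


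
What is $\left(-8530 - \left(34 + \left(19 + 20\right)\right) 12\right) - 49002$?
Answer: $-58408$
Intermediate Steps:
$\left(-8530 - \left(34 + \left(19 + 20\right)\right) 12\right) - 49002 = \left(-8530 - \left(34 + 39\right) 12\right) - 49002 = \left(-8530 - 73 \cdot 12\right) - 49002 = \left(-8530 - 876\right) - 49002 = -9406 - 49002 = -58408$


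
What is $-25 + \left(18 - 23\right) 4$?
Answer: $-45$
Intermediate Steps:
$-25 + \left(18 - 23\right) 4 = -25 - 20 = -45$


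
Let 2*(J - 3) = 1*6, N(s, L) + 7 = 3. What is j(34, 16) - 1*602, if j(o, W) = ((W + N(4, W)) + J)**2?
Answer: -278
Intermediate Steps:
N(s, L) = -4 (N(s, L) = -7 + 3 = -4)
J = 6 (J = 3 + (1*6)/2 = 3 + (1/2)*6 = 3 + 3 = 6)
j(o, W) = (2 + W)**2 (j(o, W) = ((W - 4) + 6)**2 = ((-4 + W) + 6)**2 = (2 + W)**2)
j(34, 16) - 1*602 = (2 + 16)**2 - 1*602 = 18**2 - 602 = 324 - 602 = -278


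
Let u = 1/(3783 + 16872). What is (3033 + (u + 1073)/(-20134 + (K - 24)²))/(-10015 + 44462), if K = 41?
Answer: 1243199911859/14119772768325 ≈ 0.088047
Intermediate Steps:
u = 1/20655 ≈ 4.8414e-5
(3033 + (u + 1073)/(-20134 + (K - 24)²))/(-10015 + 44462) = (3033 + (1/20655 + 1073)/(-20134 + (41 - 24)²))/(-10015 + 44462) = (3033 + 22162816/(20655*(-20134 + 17²)))/34447 = (3033 + 22162816/(20655*(-20134 + 289)))*(1/34447) = (3033 + (22162816/20655)/(-19845))*(1/34447) = (3033 + (22162816/20655)*(-1/19845))*(1/34447) = (3033 - 22162816/409898475)*(1/34447) = (1243199911859/409898475)*(1/34447) = 1243199911859/14119772768325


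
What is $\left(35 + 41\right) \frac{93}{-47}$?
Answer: $- \frac{7068}{47} \approx -150.38$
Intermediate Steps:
$\left(35 + 41\right) \frac{93}{-47} = 76 \cdot 93 \left(- \frac{1}{47}\right) = 76 \left(- \frac{93}{47}\right) = - \frac{7068}{47}$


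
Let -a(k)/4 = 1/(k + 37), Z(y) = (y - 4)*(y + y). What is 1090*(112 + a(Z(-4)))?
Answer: 12325720/101 ≈ 1.2204e+5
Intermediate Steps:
Z(y) = 2*y*(-4 + y) (Z(y) = (-4 + y)*(2*y) = 2*y*(-4 + y))
a(k) = -4/(37 + k) (a(k) = -4/(k + 37) = -4/(37 + k))
1090*(112 + a(Z(-4))) = 1090*(112 - 4/(37 + 2*(-4)*(-4 - 4))) = 1090*(112 - 4/(37 + 2*(-4)*(-8))) = 1090*(112 - 4/(37 + 64)) = 1090*(112 - 4/101) = 1090*(11308/101) = 12325720/101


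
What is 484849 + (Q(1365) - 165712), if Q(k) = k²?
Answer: 2182362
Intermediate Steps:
484849 + (Q(1365) - 165712) = 484849 + (1365² - 165712) = 484849 + (1863225 - 165712) = 484849 + 1697513 = 2182362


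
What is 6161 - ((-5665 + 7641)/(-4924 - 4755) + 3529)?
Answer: 25477104/9679 ≈ 2632.2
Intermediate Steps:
6161 - ((-5665 + 7641)/(-4924 - 4755) + 3529) = 6161 - (1976/(-9679) + 3529) = 6161 - (1976*(-1/9679) + 3529) = 6161 - (-1976/9679 + 3529) = 6161 - 1*34155215/9679 = 6161 - 34155215/9679 = 25477104/9679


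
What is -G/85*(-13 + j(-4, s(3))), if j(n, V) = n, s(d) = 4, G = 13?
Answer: 13/5 ≈ 2.6000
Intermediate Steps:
-G/85*(-13 + j(-4, s(3))) = -13/85*(-13 - 4) = -13*(1/85)*(-17) = -13*(-17)/85 = -1*(-13/5) = 13/5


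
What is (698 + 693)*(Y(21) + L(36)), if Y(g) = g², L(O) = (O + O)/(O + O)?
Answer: 614822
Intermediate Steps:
L(O) = 1 (L(O) = (2*O)/((2*O)) = (2*O)*(1/(2*O)) = 1)
(698 + 693)*(Y(21) + L(36)) = (698 + 693)*(21² + 1) = 1391*(441 + 1) = 1391*442 = 614822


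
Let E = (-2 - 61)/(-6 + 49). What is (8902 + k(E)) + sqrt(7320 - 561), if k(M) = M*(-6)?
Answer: 383164/43 + 3*sqrt(751) ≈ 8993.0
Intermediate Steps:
E = -63/43 ≈ -1.4651
k(M) = -6*M
(8902 + k(E)) + sqrt(7320 - 561) = (8902 - 6*(-63/43)) + sqrt(7320 - 561) = (8902 + 378/43) + sqrt(6759) = 383164/43 + 3*sqrt(751)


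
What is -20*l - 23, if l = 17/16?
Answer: -177/4 ≈ -44.250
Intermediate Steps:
l = 17/16 (l = 17*(1/16) = 17/16 ≈ 1.0625)
-20*l - 23 = -20*17/16 - 23 = -85/4 - 23 = -177/4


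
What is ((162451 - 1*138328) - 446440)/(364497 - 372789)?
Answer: 422317/8292 ≈ 50.931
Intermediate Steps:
((162451 - 1*138328) - 446440)/(364497 - 372789) = ((162451 - 138328) - 446440)/(-8292) = (24123 - 446440)*(-1/8292) = -422317*(-1/8292) = 422317/8292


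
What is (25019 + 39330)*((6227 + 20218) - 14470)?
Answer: 770579275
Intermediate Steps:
(25019 + 39330)*((6227 + 20218) - 14470) = 64349*(26445 - 14470) = 64349*11975 = 770579275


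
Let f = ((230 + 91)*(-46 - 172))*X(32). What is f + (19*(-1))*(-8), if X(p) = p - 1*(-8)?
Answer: -2798968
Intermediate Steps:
X(p) = 8 + p (X(p) = p + 8 = 8 + p)
f = -2799120 (f = ((230 + 91)*(-46 - 172))*(8 + 32) = (321*(-218))*40 = -69978*40 = -2799120)
f + (19*(-1))*(-8) = -2799120 + (19*(-1))*(-8) = -2799120 - 19*(-8) = -2799120 + 152 = -2798968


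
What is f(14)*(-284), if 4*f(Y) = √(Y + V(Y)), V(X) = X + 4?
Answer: -284*√2 ≈ -401.64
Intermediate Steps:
V(X) = 4 + X
f(Y) = √(4 + 2*Y)/4 (f(Y) = √(Y + (4 + Y))/4 = √(4 + 2*Y)/4)
f(14)*(-284) = (√(4 + 2*14)/4)*(-284) = (√(4 + 28)/4)*(-284) = (√32/4)*(-284) = ((4*√2)/4)*(-284) = √2*(-284) = -284*√2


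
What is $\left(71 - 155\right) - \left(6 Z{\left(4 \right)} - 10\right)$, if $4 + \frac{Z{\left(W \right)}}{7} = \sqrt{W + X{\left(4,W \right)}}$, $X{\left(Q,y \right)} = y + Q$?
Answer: $94 - 84 \sqrt{3} \approx -51.492$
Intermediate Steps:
$X{\left(Q,y \right)} = Q + y$
$Z{\left(W \right)} = -28 + 7 \sqrt{4 + 2 W}$ ($Z{\left(W \right)} = -28 + 7 \sqrt{W + \left(4 + W\right)} = -28 + 7 \sqrt{4 + 2 W}$)
$\left(71 - 155\right) - \left(6 Z{\left(4 \right)} - 10\right) = \left(71 - 155\right) - \left(6 \left(-28 + 7 \sqrt{4 + 2 \cdot 4}\right) - 10\right) = \left(71 - 155\right) - \left(6 \left(-28 + 7 \sqrt{4 + 8}\right) - 10\right) = -84 - \left(6 \left(-28 + 7 \sqrt{12}\right) - 10\right) = -84 - \left(6 \left(-28 + 7 \cdot 2 \sqrt{3}\right) - 10\right) = -84 - \left(6 \left(-28 + 14 \sqrt{3}\right) - 10\right) = -84 - \left(\left(-168 + 84 \sqrt{3}\right) - 10\right) = -84 - \left(-178 + 84 \sqrt{3}\right) = -84 + \left(178 - 84 \sqrt{3}\right) = 94 - 84 \sqrt{3}$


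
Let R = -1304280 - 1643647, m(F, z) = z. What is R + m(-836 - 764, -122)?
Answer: -2948049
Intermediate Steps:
R = -2947927
R + m(-836 - 764, -122) = -2947927 - 122 = -2948049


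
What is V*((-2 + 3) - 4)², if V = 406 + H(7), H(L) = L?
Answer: 3717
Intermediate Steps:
V = 413 (V = 406 + 7 = 413)
V*((-2 + 3) - 4)² = 413*((-2 + 3) - 4)² = 413*(1 - 4)² = 413*(-3)² = 413*9 = 3717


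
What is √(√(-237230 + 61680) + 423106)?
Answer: √(423106 + 5*I*√7022) ≈ 650.47 + 0.322*I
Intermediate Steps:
√(√(-237230 + 61680) + 423106) = √(√(-175550) + 423106) = √(5*I*√7022 + 423106) = √(423106 + 5*I*√7022)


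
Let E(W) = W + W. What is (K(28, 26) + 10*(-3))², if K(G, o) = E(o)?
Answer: 484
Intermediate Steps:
E(W) = 2*W
K(G, o) = 2*o
(K(28, 26) + 10*(-3))² = (2*26 + 10*(-3))² = (52 - 30)² = 22² = 484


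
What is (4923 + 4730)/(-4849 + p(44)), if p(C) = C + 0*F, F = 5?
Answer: -9653/4805 ≈ -2.0089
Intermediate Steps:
p(C) = C (p(C) = C + 0*5 = C + 0 = C)
(4923 + 4730)/(-4849 + p(44)) = (4923 + 4730)/(-4849 + 44) = 9653/(-4805) = 9653*(-1/4805) = -9653/4805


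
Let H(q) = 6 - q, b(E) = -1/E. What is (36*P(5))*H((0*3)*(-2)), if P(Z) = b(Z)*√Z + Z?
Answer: 1080 - 216*√5/5 ≈ 983.40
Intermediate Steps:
P(Z) = Z - 1/√Z (P(Z) = (-1/Z)*√Z + Z = -1/√Z + Z = Z - 1/√Z)
(36*P(5))*H((0*3)*(-2)) = (36*(5 - 1/√5))*(6 - 0*3*(-2)) = (36*(5 - √5/5))*(6 - 0*(-2)) = (36*(5 - √5/5))*(6 - 1*0) = (180 - 36*√5/5)*(6 + 0) = (180 - 36*√5/5)*6 = 1080 - 216*√5/5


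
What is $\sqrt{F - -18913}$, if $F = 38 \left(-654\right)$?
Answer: $i \sqrt{5939} \approx 77.065 i$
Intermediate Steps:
$F = -24852$
$\sqrt{F - -18913} = \sqrt{-24852 - -18913} = \sqrt{-24852 + \left(-2677 + 21590\right)} = \sqrt{-24852 + 18913} = \sqrt{-5939} = i \sqrt{5939}$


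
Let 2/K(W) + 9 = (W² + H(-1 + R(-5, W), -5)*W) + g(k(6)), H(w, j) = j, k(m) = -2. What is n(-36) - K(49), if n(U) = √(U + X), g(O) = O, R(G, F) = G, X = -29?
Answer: -2/2145 + I*√65 ≈ -0.0009324 + 8.0623*I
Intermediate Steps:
K(W) = 2/(-11 + W² - 5*W) (K(W) = 2/(-9 + ((W² - 5*W) - 2)) = 2/(-9 + (-2 + W² - 5*W)) = 2/(-11 + W² - 5*W))
n(U) = √(-29 + U) (n(U) = √(U - 29) = √(-29 + U))
n(-36) - K(49) = √(-29 - 36) - 2/(-11 + 49² - 5*49) = √(-65) - 2/(-11 + 2401 - 245) = I*√65 - 2/2145 = -2/2145 + I*√65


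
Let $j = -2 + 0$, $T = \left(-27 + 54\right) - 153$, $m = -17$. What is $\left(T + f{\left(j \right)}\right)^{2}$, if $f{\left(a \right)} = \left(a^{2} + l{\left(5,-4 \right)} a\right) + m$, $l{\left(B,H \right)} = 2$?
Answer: $20449$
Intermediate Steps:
$T = -126$ ($T = 27 - 153 = -126$)
$j = -2$
$f{\left(a \right)} = -17 + a^{2} + 2 a$ ($f{\left(a \right)} = \left(a^{2} + 2 a\right) - 17 = -17 + a^{2} + 2 a$)
$\left(T + f{\left(j \right)}\right)^{2} = \left(-126 + \left(-17 + \left(-2\right)^{2} + 2 \left(-2\right)\right)\right)^{2} = \left(-126 - 17\right)^{2} = \left(-143\right)^{2} = 20449$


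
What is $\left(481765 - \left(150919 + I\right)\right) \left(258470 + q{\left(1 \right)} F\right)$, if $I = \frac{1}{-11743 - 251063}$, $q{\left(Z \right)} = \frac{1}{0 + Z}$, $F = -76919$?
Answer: $\frac{5261851110894409}{87602} \approx 6.0065 \cdot 10^{10}$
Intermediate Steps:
$q{\left(Z \right)} = \frac{1}{Z}$
$I = - \frac{1}{262806}$ ($I = \frac{1}{-262806} = - \frac{1}{262806} \approx -3.8051 \cdot 10^{-6}$)
$\left(481765 - \left(150919 + I\right)\right) \left(258470 + q{\left(1 \right)} F\right) = \left(481765 - \frac{39662418713}{262806}\right) \left(258470 + 1^{-1} \left(-76919\right)\right) = \left(481765 + \left(-150919 + \frac{1}{262806}\right)\right) \left(258470 + 1 \left(-76919\right)\right) = \left(481765 - \frac{39662418713}{262806}\right) \left(258470 - 76919\right) = \frac{86948313877}{262806} \cdot 181551 = \frac{5261851110894409}{87602}$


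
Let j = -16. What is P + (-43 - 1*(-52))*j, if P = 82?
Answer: -62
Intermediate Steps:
P + (-43 - 1*(-52))*j = 82 + (-43 - 1*(-52))*(-16) = 82 + (-43 + 52)*(-16) = 82 + 9*(-16) = 82 - 144 = -62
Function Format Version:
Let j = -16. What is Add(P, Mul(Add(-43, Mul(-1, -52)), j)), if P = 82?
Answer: -62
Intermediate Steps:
Add(P, Mul(Add(-43, Mul(-1, -52)), j)) = Add(82, Mul(Add(-43, Mul(-1, -52)), -16)) = Add(82, Mul(Add(-43, 52), -16)) = Add(82, Mul(9, -16)) = Add(82, -144) = -62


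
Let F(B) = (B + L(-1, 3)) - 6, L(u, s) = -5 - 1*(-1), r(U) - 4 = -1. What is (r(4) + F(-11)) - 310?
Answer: -328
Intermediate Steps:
r(U) = 3 (r(U) = 4 - 1 = 3)
L(u, s) = -4 (L(u, s) = -5 + 1 = -4)
F(B) = -10 + B (F(B) = (B - 4) - 6 = (-4 + B) - 6 = -10 + B)
(r(4) + F(-11)) - 310 = (3 + (-10 - 11)) - 310 = (3 - 21) - 310 = -18 - 310 = -328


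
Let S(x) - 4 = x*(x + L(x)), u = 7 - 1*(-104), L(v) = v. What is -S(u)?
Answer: -24646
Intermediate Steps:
u = 111 (u = 7 + 104 = 111)
S(x) = 4 + 2*x**2 (S(x) = 4 + x*(x + x) = 4 + x*(2*x) = 4 + 2*x**2)
-S(u) = -(4 + 2*111**2) = -(4 + 2*12321) = -(4 + 24642) = -1*24646 = -24646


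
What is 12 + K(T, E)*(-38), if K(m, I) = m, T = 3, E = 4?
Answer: -102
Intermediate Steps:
12 + K(T, E)*(-38) = 12 + 3*(-38) = 12 - 114 = -102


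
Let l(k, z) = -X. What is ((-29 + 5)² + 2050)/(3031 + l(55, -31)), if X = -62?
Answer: 2626/3093 ≈ 0.84901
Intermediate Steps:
l(k, z) = 62 (l(k, z) = -1*(-62) = 62)
((-29 + 5)² + 2050)/(3031 + l(55, -31)) = ((-29 + 5)² + 2050)/(3031 + 62) = ((-24)² + 2050)/3093 = (576 + 2050)*(1/3093) = 2626*(1/3093) = 2626/3093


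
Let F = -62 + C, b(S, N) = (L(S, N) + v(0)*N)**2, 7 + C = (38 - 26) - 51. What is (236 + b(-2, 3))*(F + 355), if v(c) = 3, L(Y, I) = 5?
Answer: 106704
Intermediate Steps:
C = -46 (C = -7 + ((38 - 26) - 51) = -7 + (12 - 51) = -7 - 39 = -46)
b(S, N) = (5 + 3*N)**2
F = -108 (F = -62 - 46 = -108)
(236 + b(-2, 3))*(F + 355) = (236 + (5 + 3*3)**2)*(-108 + 355) = (236 + (5 + 9)**2)*247 = (236 + 14**2)*247 = (236 + 196)*247 = 432*247 = 106704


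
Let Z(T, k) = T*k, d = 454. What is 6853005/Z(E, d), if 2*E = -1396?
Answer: -6853005/316892 ≈ -21.626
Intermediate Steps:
E = -698 (E = (1/2)*(-1396) = -698)
6853005/Z(E, d) = 6853005/((-698*454)) = 6853005/(-316892) = 6853005*(-1/316892) = -6853005/316892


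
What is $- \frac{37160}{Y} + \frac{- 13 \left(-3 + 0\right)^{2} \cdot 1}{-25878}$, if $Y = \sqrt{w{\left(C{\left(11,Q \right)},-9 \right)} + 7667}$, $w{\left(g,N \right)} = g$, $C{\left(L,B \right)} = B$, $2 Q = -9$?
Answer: $\frac{39}{8626} - \frac{7432 \sqrt{1226}}{613} \approx -424.51$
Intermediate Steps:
$Q = - \frac{9}{2}$ ($Q = \frac{1}{2} \left(-9\right) = - \frac{9}{2} \approx -4.5$)
$Y = \frac{5 \sqrt{1226}}{2}$ ($Y = \sqrt{- \frac{9}{2} + 7667} = \sqrt{\frac{15325}{2}} = \frac{5 \sqrt{1226}}{2} \approx 87.536$)
$- \frac{37160}{Y} + \frac{- 13 \left(-3 + 0\right)^{2} \cdot 1}{-25878} = - \frac{37160}{\frac{5}{2} \sqrt{1226}} + \frac{- 13 \left(-3 + 0\right)^{2} \cdot 1}{-25878} = - 37160 \frac{\sqrt{1226}}{3065} + - 13 \left(-3\right)^{2} \cdot 1 \left(- \frac{1}{25878}\right) = - \frac{7432 \sqrt{1226}}{613} + \left(-13\right) 9 \cdot 1 \left(- \frac{1}{25878}\right) = - \frac{7432 \sqrt{1226}}{613} + \left(-117\right) 1 \left(- \frac{1}{25878}\right) = - \frac{7432 \sqrt{1226}}{613} - - \frac{39}{8626} = - \frac{7432 \sqrt{1226}}{613} + \frac{39}{8626} = \frac{39}{8626} - \frac{7432 \sqrt{1226}}{613}$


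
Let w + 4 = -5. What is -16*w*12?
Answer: 1728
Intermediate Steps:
w = -9 (w = -4 - 5 = -9)
-16*w*12 = -16*(-9)*12 = 144*12 = 1728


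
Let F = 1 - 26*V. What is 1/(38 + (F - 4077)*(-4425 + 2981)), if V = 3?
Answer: 1/5998414 ≈ 1.6671e-7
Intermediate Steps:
F = -77 (F = 1 - 26*3 = 1 - 78 = -77)
1/(38 + (F - 4077)*(-4425 + 2981)) = 1/(38 + (-77 - 4077)*(-4425 + 2981)) = 1/(38 - 4154*(-1444)) = 1/(38 + 5998376) = 1/5998414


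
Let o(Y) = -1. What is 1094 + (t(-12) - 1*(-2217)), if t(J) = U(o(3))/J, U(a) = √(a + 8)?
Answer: 3311 - √7/12 ≈ 3310.8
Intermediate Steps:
U(a) = √(8 + a)
t(J) = √7/J (t(J) = √(8 - 1)/J = √7/J)
1094 + (t(-12) - 1*(-2217)) = 1094 + (√7/(-12) - 1*(-2217)) = 1094 + (√7*(-1/12) + 2217) = 1094 + (-√7/12 + 2217) = 1094 + (2217 - √7/12) = 3311 - √7/12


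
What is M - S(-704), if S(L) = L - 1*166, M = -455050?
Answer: -454180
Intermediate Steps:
S(L) = -166 + L (S(L) = L - 166 = -166 + L)
M - S(-704) = -455050 - (-166 - 704) = -455050 - 1*(-870) = -455050 + 870 = -454180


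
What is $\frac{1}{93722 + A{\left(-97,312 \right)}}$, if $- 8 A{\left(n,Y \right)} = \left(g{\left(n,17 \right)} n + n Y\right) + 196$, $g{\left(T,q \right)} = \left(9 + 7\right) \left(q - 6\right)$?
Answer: $\frac{2}{199229} \approx 1.0039 \cdot 10^{-5}$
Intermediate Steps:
$g{\left(T,q \right)} = -96 + 16 q$ ($g{\left(T,q \right)} = 16 \left(-6 + q\right) = -96 + 16 q$)
$A{\left(n,Y \right)} = - \frac{49}{2} - 22 n - \frac{Y n}{8}$ ($A{\left(n,Y \right)} = - \frac{\left(\left(-96 + 16 \cdot 17\right) n + n Y\right) + 196}{8} = - \frac{\left(\left(-96 + 272\right) n + Y n\right) + 196}{8} = - \frac{\left(176 n + Y n\right) + 196}{8} = - \frac{196 + 176 n + Y n}{8} = - \frac{49}{2} - 22 n - \frac{Y n}{8}$)
$\frac{1}{93722 + A{\left(-97,312 \right)}} = \frac{1}{93722 - \left(- \frac{4219}{2} - 3783\right)} = \frac{1}{93722 + \left(- \frac{49}{2} + 2134 + 3783\right)} = \frac{1}{93722 + \frac{11785}{2}} = \frac{1}{\frac{199229}{2}} = \frac{2}{199229}$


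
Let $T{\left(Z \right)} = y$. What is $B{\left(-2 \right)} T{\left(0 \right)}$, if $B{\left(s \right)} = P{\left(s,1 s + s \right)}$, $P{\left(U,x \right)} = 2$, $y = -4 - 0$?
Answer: $-8$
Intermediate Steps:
$y = -4$ ($y = -4 + 0 = -4$)
$T{\left(Z \right)} = -4$
$B{\left(s \right)} = 2$
$B{\left(-2 \right)} T{\left(0 \right)} = 2 \left(-4\right) = -8$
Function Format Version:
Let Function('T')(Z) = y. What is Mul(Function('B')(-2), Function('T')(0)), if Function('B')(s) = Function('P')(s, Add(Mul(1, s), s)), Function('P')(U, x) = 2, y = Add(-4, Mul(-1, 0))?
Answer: -8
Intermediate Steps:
y = -4 (y = Add(-4, 0) = -4)
Function('T')(Z) = -4
Function('B')(s) = 2
Mul(Function('B')(-2), Function('T')(0)) = Mul(2, -4) = -8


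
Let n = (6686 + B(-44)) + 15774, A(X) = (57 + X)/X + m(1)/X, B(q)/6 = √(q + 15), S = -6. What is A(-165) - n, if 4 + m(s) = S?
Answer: -3705782/165 - 6*I*√29 ≈ -22459.0 - 32.311*I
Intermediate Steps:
B(q) = 6*√(15 + q) (B(q) = 6*√(q + 15) = 6*√(15 + q))
m(s) = -10 (m(s) = -4 - 6 = -10)
A(X) = -10/X + (57 + X)/X (A(X) = (57 + X)/X - 10/X = -10/X + (57 + X)/X)
n = 22460 + 6*I*√29 (n = (6686 + 6*√(15 - 44)) + 15774 = (6686 + 6*√(-29)) + 15774 = (6686 + 6*(I*√29)) + 15774 = (6686 + 6*I*√29) + 15774 = 22460 + 6*I*√29 ≈ 22460.0 + 32.311*I)
A(-165) - n = (47 - 165)/(-165) - (22460 + 6*I*√29) = -1/165*(-118) + (-22460 - 6*I*√29) = 118/165 + (-22460 - 6*I*√29) = -3705782/165 - 6*I*√29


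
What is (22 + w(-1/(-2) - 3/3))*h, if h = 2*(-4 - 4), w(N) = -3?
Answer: -304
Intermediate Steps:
h = -16 (h = 2*(-8) = -16)
(22 + w(-1/(-2) - 3/3))*h = (22 - 3)*(-16) = 19*(-16) = -304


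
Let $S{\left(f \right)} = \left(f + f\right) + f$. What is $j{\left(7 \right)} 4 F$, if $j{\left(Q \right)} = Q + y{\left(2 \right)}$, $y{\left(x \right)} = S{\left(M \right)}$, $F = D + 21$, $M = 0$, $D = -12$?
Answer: $252$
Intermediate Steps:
$S{\left(f \right)} = 3 f$ ($S{\left(f \right)} = 2 f + f = 3 f$)
$F = 9$ ($F = -12 + 21 = 9$)
$y{\left(x \right)} = 0$ ($y{\left(x \right)} = 3 \cdot 0 = 0$)
$j{\left(Q \right)} = Q$ ($j{\left(Q \right)} = Q + 0 = Q$)
$j{\left(7 \right)} 4 F = 7 \cdot 4 \cdot 9 = 28 \cdot 9 = 252$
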